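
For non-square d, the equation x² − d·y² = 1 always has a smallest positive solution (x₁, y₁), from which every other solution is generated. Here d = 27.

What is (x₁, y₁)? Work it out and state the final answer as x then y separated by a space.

[5; 5,10] for √27; ℓ=2 ⇒ convergent index 1
k=0  a_k=5  p_k/q_k = 5/1
k=1  a_k=5  p_k/q_k = 26/5
(x₁, y₁) = (26, 5);  26² − 27·5² = 1 ✓

26 5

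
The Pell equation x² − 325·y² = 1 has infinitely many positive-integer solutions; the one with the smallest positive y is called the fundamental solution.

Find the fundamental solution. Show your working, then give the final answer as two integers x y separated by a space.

649 36

√325 = [18; 36, …], period ℓ=1 (odd) → k=1
a_0=18:  p_0=18·1+0=18,  q_0=18·0+1=1
a_1=36:  p_1=36·18+1=649,  q_1=36·1+0=36
(x₁, y₁) = (649, 36);  649² − 325·36² = 1 ✓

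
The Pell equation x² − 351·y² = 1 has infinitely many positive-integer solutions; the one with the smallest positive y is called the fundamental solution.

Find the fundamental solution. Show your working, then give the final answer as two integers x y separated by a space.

√351 = [18; 1,2,1,3,2,2,2,3,1,2,1,36, …], period ℓ=12 (even) → k=11
step 0: (18, 1)  from 18·(1,0) + (0,1)
step 1: (19, 1)  from 1·(18,1) + (1,0)
step 2: (56, 3)  from 2·(19,1) + (18,1)
step 3: (75, 4)  from 1·(56,3) + (19,1)
step 4: (281, 15)  from 3·(75,4) + (56,3)
…
step 7: (3747, 200)  from 2·(1555,83) + (637,34)
step 8: (12796, 683)  from 3·(3747,200) + (1555,83)
…
step 10: (45882, 2449)  from 2·(16543,883) + (12796,683)
step 11: (62425, 3332)  from 1·(45882,2449) + (16543,883)
(x₁, y₁) = (62425, 3332);  62425² − 351·3332² = 1 ✓

62425 3332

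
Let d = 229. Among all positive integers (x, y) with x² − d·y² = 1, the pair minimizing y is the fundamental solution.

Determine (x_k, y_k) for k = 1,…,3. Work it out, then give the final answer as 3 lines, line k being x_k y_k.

√229 = [15; 7,1,1,7,30, …], period ℓ=5 (odd) → k=9
a_0=15:  p_0=15·1+0=15,  q_0=15·0+1=1
a_1=7:  p_1=7·15+1=106,  q_1=7·1+0=7
a_2=1:  p_2=1·106+15=121,  q_2=1·7+1=8
a_3=1:  p_3=1·121+106=227,  q_3=1·8+7=15
a_4=7:  p_4=7·227+121=1710,  q_4=7·15+8=113
a_5=30:  p_5=30·1710+227=51527,  q_5=30·113+15=3405
…
a_7=1:  p_7=1·362399+51527=413926,  q_7=1·23948+3405=27353
a_8=1:  p_8=1·413926+362399=776325,  q_8=1·27353+23948=51301
a_9=7:  p_9=7·776325+413926=5848201,  q_9=7·51301+27353=386460
→ (5848201, 386460).  Check: 5848201²=34201454936401, 229·386460²=34201454936400, difference 1.
k=2:  x_2 = 5848201·5848201+229·386460·386460 = 68402909872801,  y_2 = 5848201·386460+386460·5848201 = 4520191516920
k=3:  x_3 = 5848201·68402909872801+229·386460·4520191516920 = 800067931842043513801,  y_3 = 5848201·4520191516920+386460·68402909872801 = 52869977098885735380

5848201 386460
68402909872801 4520191516920
800067931842043513801 52869977098885735380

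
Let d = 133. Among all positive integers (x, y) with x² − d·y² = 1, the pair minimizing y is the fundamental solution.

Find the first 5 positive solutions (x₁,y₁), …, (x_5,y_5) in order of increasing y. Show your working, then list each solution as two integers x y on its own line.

√133 → a₀=11, period (1,1,7,5,1,…,1,1,22); ℓ=16 even so k=15
a_0=11:  p_0=11·1+0=11,  q_0=11·0+1=1
…
a_4=5:  p_4=5·173+23=888,  q_4=5·15+2=77
…
a_10=1:  p_10=1·10979+7969=18948,  q_10=1·952+691=1643
a_11=1:  p_11=1·18948+10979=29927,  q_11=1·1643+952=2595
…
a_14=1:  p_14=1·1210008+168583=1378591,  q_14=1·104921+14618=119539
a_15=1:  p_15=1·1378591+1210008=2588599,  q_15=1·119539+104921=224460
→ (2588599, 224460).  Check: 2588599²=6700844782801, 133·224460²=6700844782800, difference 1.
k=2:  x_2 = 2588599·2588599+133·224460·224460 = 13401689565601,  y_2 = 2588599·224460+224460·2588599 = 1162073863080
k=3:  x_3 = 2588599·13401689565601+133·224460·1162073863080 = 69383200415647777399,  y_3 = 2588599·1162073863080+224460·13401689565601 = 6016286479789825380
k=4:  x_4 = 2588599·69383200415647777399+133·224460·6016286479789825380 = 359210566425477440164982401,  y_4 = 2588599·6016286479789825380+224460·69383200415647777399 = 31147506330593762303822160
k=5:  x_5 = 2588599·359210566425477440164982401+133·224460·31147506330593762303822160 = 1859704226076779569066850908714999,  y_5 = 2588599·31147506330593762303822160+224460·359210566425477440164982401 = 161256807479731348725343689282300

2588599 224460
13401689565601 1162073863080
69383200415647777399 6016286479789825380
359210566425477440164982401 31147506330593762303822160
1859704226076779569066850908714999 161256807479731348725343689282300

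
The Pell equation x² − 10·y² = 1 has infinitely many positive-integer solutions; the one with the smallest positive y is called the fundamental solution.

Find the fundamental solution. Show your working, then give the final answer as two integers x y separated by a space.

[3; 6] for √10; ℓ=1 ⇒ convergent index 1
step 0: (3, 1)  from 3·(1,0) + (0,1)
step 1: (19, 6)  from 6·(3,1) + (1,0)
fundamental: x₁=19, y₁=6  (since 361 − 10·36 = 1)

19 6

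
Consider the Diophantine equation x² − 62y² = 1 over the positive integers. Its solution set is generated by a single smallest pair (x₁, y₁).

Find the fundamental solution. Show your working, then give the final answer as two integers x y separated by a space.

63 8

[7; 1,6,1,14] for √62; ℓ=4 ⇒ convergent index 3
a_0=7:  p_0=7·1+0=7,  q_0=7·0+1=1
a_1=1:  p_1=1·7+1=8,  q_1=1·1+0=1
a_2=6:  p_2=6·8+7=55,  q_2=6·1+1=7
a_3=1:  p_3=1·55+8=63,  q_3=1·7+1=8
fundamental: x₁=63, y₁=8  (since 3969 − 62·64 = 1)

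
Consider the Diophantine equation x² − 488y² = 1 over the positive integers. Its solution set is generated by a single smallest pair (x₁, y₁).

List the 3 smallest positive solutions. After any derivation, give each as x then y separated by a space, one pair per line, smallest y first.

243 11
118097 5346
57394899 2598145

√488 = [22; 11,44, …], period ℓ=2 (even) → k=1
step 0: (22, 1)  from 22·(1,0) + (0,1)
step 1: (243, 11)  from 11·(22,1) + (1,0)
→ (243, 11).  Check: 243²=59049, 488·11²=59048, difference 1.
n=2: (243,11)∘(243,11) = (243·243+488·11·11, 243·11+11·243) = (118097,5346)
n=3: (118097,5346)∘(243,11) = (243·118097+488·11·5346, 243·5346+11·118097) = (57394899,2598145)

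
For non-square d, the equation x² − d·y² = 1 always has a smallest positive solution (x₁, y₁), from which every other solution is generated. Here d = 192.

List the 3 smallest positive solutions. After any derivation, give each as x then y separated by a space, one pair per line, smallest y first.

97 7
18817 1358
3650401 263445

[13; 1,5,1,26] for √192; ℓ=4 ⇒ convergent index 3
a_0=13:  p_0=13·1+0=13,  q_0=13·0+1=1
a_1=1:  p_1=1·13+1=14,  q_1=1·1+0=1
a_2=5:  p_2=5·14+13=83,  q_2=5·1+1=6
a_3=1:  p_3=1·83+14=97,  q_3=1·6+1=7
(x₁, y₁) = (97, 7);  97² − 192·7² = 1 ✓
k=2:  x_2 = 97·97+192·7·7 = 18817,  y_2 = 97·7+7·97 = 1358
k=3:  x_3 = 97·18817+192·7·1358 = 3650401,  y_3 = 97·1358+7·18817 = 263445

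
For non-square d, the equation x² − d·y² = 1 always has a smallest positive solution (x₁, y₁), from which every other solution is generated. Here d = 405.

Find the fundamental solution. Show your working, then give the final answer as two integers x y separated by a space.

161 8

[20; 8,40] for √405; ℓ=2 ⇒ convergent index 1
step 0: (20, 1)  from 20·(1,0) + (0,1)
step 1: (161, 8)  from 8·(20,1) + (1,0)
fundamental: x₁=161, y₁=8  (since 25921 − 405·64 = 1)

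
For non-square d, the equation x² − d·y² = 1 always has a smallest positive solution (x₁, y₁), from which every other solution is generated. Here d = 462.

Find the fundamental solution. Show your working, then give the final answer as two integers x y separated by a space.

43 2

√462 = [21; 2,42, …], period ℓ=2 (even) → k=1
i=0: a=21 ⇒ p=21, q=1
i=1: a=2 ⇒ p=43, q=2
→ (43, 2).  Check: 43²=1849, 462·2²=1848, difference 1.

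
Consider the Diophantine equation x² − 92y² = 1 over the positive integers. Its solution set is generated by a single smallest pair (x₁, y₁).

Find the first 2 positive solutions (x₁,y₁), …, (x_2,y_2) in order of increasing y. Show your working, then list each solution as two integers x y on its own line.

√92 = [9; 1,1,2,4,2,1,1,18, …], period ℓ=8 (even) → k=7
a_0=9:  p_0=9·1+0=9,  q_0=9·0+1=1
a_1=1:  p_1=1·9+1=10,  q_1=1·1+0=1
…
a_6=1:  p_6=1·470+211=681,  q_6=1·49+22=71
a_7=1:  p_7=1·681+470=1151,  q_7=1·71+49=120
(x₁, y₁) = (1151, 120);  1151² − 92·120² = 1 ✓
n=2: (1151,120)∘(1151,120) = (1151·1151+92·120·120, 1151·120+120·1151) = (2649601,276240)

1151 120
2649601 276240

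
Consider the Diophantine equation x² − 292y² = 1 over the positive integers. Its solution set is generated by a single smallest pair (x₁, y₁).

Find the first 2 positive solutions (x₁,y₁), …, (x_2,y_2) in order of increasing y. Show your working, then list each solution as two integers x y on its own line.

√292 = [17; 11,2,1,3,8,3,1,2,11,34, …], period ℓ=10 (even) → k=9
a_0=17:  p_0=17·1+0=17,  q_0=17·0+1=1
…
a_4=3:  p_4=3·581+393=2136,  q_4=3·34+23=125
…
a_8=2:  p_8=2·72812+55143=200767,  q_8=2·4261+3227=11749
a_9=11:  p_9=11·200767+72812=2281249,  q_9=11·11749+4261=133500
(x₁, y₁) = (2281249, 133500);  2281249² − 292·133500² = 1 ✓
n=2: (2281249,133500)∘(2281249,133500) = (2281249·2281249+292·133500·133500, 2281249·133500+133500·2281249) = (10408194000001,609093483000)

2281249 133500
10408194000001 609093483000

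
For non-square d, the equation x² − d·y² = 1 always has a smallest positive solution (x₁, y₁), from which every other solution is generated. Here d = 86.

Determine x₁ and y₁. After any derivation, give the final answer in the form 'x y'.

10405 1122

d=86: √d = [9; 3,1,1,1,8,1,1,1,3,18] (ℓ=10, even), read p_9/q_9
step 0: (9, 1)  from 9·(1,0) + (0,1)
step 1: (28, 3)  from 3·(9,1) + (1,0)
…
step 8: (2847, 307)  from 1·(1864,201) + (983,106)
step 9: (10405, 1122)  from 3·(2847,307) + (1864,201)
fundamental: x₁=10405, y₁=1122  (since 108264025 − 86·1258884 = 1)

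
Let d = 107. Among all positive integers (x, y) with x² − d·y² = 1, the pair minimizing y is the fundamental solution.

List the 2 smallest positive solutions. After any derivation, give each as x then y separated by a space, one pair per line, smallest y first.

d=107: √d = [10; 2,1,9,1,2,20] (ℓ=6, even), read p_5/q_5
i=0: a=10 ⇒ p=10, q=1
…
i=3: a=9 ⇒ p=300, q=29
i=4: a=1 ⇒ p=331, q=32
i=5: a=2 ⇒ p=962, q=93
→ (962, 93).  Check: 962²=925444, 107·93²=925443, difference 1.
k=2:  x_2 = 962·962+107·93·93 = 1850887,  y_2 = 962·93+93·962 = 178932

962 93
1850887 178932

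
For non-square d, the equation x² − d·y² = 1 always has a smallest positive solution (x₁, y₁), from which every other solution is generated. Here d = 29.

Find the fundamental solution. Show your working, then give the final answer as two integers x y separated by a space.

9801 1820

√29 = [5; 2,1,1,2,10, …], period ℓ=5 (odd) → k=9
k=0  a_k=5  p_k/q_k = 5/1
…
k=3  a_k=1  p_k/q_k = 27/5
k=4  a_k=2  p_k/q_k = 70/13
k=5  a_k=10  p_k/q_k = 727/135
k=6  a_k=2  p_k/q_k = 1524/283
k=7  a_k=1  p_k/q_k = 2251/418
k=8  a_k=1  p_k/q_k = 3775/701
k=9  a_k=2  p_k/q_k = 9801/1820
(x₁, y₁) = (9801, 1820);  9801² − 29·1820² = 1 ✓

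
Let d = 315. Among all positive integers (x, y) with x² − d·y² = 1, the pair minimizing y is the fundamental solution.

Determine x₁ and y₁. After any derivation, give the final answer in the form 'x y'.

71 4

d=315: √d = [17; 1,2,1,34] (ℓ=4, even), read p_3/q_3
a_0=17:  p_0=17·1+0=17,  q_0=17·0+1=1
a_1=1:  p_1=1·17+1=18,  q_1=1·1+0=1
a_2=2:  p_2=2·18+17=53,  q_2=2·1+1=3
a_3=1:  p_3=1·53+18=71,  q_3=1·3+1=4
fundamental: x₁=71, y₁=4  (since 5041 − 315·16 = 1)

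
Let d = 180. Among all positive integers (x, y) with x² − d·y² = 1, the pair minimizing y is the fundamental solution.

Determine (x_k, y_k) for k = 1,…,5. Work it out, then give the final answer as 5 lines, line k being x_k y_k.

161 12
51841 3864
16692641 1244196
5374978561 400627248
1730726404001 129000729660

d=180: √d = [13; 2,2,2,26] (ℓ=4, even), read p_3/q_3
i=0: a=13 ⇒ p=13, q=1
…
i=2: a=2 ⇒ p=67, q=5
i=3: a=2 ⇒ p=161, q=12
→ (161, 12).  Check: 161²=25921, 180·12²=25920, difference 1.
(x_2, y_2) = (161·161 + 180·12·12, 161·12 + 12·161) = (51841, 3864)
(x_3, y_3) = (161·51841 + 180·12·3864, 161·3864 + 12·51841) = (16692641, 1244196)
(x_4, y_4) = (161·16692641 + 180·12·1244196, 161·1244196 + 12·16692641) = (5374978561, 400627248)
(x_5, y_5) = (161·5374978561 + 180·12·400627248, 161·400627248 + 12·5374978561) = (1730726404001, 129000729660)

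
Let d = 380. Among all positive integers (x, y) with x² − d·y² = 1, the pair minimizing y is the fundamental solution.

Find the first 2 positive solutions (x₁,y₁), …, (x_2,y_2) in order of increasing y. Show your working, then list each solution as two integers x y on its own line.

39 2
3041 156

[19; 2,38] for √380; ℓ=2 ⇒ convergent index 1
i=0: a=19 ⇒ p=19, q=1
i=1: a=2 ⇒ p=39, q=2
(x₁, y₁) = (39, 2);  39² − 380·2² = 1 ✓
k=2:  x_2 = 39·39+380·2·2 = 3041,  y_2 = 39·2+2·39 = 156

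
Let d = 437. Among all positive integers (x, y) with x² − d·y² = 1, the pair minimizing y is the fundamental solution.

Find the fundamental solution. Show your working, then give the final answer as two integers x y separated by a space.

4599 220

[20; 1,9,2,9,1,40] for √437; ℓ=6 ⇒ convergent index 5
i=0: a=20 ⇒ p=20, q=1
…
i=2: a=9 ⇒ p=209, q=10
i=3: a=2 ⇒ p=439, q=21
i=4: a=9 ⇒ p=4160, q=199
i=5: a=1 ⇒ p=4599, q=220
fundamental: x₁=4599, y₁=220  (since 21150801 − 437·48400 = 1)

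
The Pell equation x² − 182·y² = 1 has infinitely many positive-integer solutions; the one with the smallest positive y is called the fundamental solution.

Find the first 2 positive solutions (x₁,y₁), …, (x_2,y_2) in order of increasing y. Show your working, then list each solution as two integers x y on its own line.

27 2
1457 108

√182 = [13; 2,26, …], period ℓ=2 (even) → k=1
step 0: (13, 1)  from 13·(1,0) + (0,1)
step 1: (27, 2)  from 2·(13,1) + (1,0)
→ (27, 2).  Check: 27²=729, 182·2²=728, difference 1.
n=2: (27,2)∘(27,2) = (27·27+182·2·2, 27·2+2·27) = (1457,108)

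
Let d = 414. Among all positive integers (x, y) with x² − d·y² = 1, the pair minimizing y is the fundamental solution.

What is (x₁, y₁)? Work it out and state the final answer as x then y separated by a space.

24335 1196

√414 → a₀=20, period (2,1,7,2,7,1,2,40); ℓ=8 even so k=7
a_0=20:  p_0=20·1+0=20,  q_0=20·0+1=1
a_1=2:  p_1=2·20+1=41,  q_1=2·1+0=2
…
a_4=2:  p_4=2·468+61=997,  q_4=2·23+3=49
a_5=7:  p_5=7·997+468=7447,  q_5=7·49+23=366
a_6=1:  p_6=1·7447+997=8444,  q_6=1·366+49=415
a_7=2:  p_7=2·8444+7447=24335,  q_7=2·415+366=1196
fundamental: x₁=24335, y₁=1196  (since 592192225 − 414·1430416 = 1)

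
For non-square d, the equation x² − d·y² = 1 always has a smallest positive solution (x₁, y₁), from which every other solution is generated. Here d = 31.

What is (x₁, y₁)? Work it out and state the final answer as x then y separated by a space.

1520 273

√31 → a₀=5, period (1,1,3,5,3,1,1,10); ℓ=8 even so k=7
a_0=5:  p_0=5·1+0=5,  q_0=5·0+1=1
…
a_2=1:  p_2=1·6+5=11,  q_2=1·1+1=2
…
a_6=1:  p_6=1·657+206=863,  q_6=1·118+37=155
a_7=1:  p_7=1·863+657=1520,  q_7=1·155+118=273
fundamental: x₁=1520, y₁=273  (since 2310400 − 31·74529 = 1)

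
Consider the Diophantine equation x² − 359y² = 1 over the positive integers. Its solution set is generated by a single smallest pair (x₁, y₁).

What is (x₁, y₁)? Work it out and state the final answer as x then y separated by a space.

360 19

[18; 1,17,1,36] for √359; ℓ=4 ⇒ convergent index 3
k=0  a_k=18  p_k/q_k = 18/1
k=1  a_k=1  p_k/q_k = 19/1
k=2  a_k=17  p_k/q_k = 341/18
k=3  a_k=1  p_k/q_k = 360/19
→ (360, 19).  Check: 360²=129600, 359·19²=129599, difference 1.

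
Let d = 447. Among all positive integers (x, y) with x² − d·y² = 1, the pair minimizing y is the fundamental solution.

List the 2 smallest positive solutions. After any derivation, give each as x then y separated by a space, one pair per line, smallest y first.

148 7
43807 2072

√447 = [21; 7,42, …], period ℓ=2 (even) → k=1
a_0=21:  p_0=21·1+0=21,  q_0=21·0+1=1
a_1=7:  p_1=7·21+1=148,  q_1=7·1+0=7
→ (148, 7).  Check: 148²=21904, 447·7²=21903, difference 1.
n=2: (148,7)∘(148,7) = (148·148+447·7·7, 148·7+7·148) = (43807,2072)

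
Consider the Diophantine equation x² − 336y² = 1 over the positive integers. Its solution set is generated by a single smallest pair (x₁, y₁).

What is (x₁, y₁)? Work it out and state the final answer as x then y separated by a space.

[18; 3,36] for √336; ℓ=2 ⇒ convergent index 1
a_0=18:  p_0=18·1+0=18,  q_0=18·0+1=1
a_1=3:  p_1=3·18+1=55,  q_1=3·1+0=3
→ (55, 3).  Check: 55²=3025, 336·3²=3024, difference 1.

55 3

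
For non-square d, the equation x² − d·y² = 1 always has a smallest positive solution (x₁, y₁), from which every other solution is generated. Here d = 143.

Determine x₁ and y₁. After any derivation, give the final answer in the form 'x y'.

d=143: √d = [11; 1,22] (ℓ=2, even), read p_1/q_1
step 0: (11, 1)  from 11·(1,0) + (0,1)
step 1: (12, 1)  from 1·(11,1) + (1,0)
fundamental: x₁=12, y₁=1  (since 144 − 143·1 = 1)

12 1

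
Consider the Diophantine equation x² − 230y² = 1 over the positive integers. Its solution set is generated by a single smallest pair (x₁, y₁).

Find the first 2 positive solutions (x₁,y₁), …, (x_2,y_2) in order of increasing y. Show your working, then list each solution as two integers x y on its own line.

91 6
16561 1092

√230 → a₀=15, period (6,30); ℓ=2 even so k=1
step 0: (15, 1)  from 15·(1,0) + (0,1)
step 1: (91, 6)  from 6·(15,1) + (1,0)
(x₁, y₁) = (91, 6);  91² − 230·6² = 1 ✓
(91+6√230)^2 = 16561 + 1092√230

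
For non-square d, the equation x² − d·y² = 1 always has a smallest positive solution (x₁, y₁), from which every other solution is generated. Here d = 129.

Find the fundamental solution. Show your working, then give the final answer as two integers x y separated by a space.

16855 1484

√129 → a₀=11, period (2,1,3,1,6,1,3,1,2,22); ℓ=10 even so k=9
k=0  a_k=11  p_k/q_k = 11/1
…
k=4  a_k=1  p_k/q_k = 159/14
…
k=8  a_k=1  p_k/q_k = 6031/531
k=9  a_k=2  p_k/q_k = 16855/1484
(x₁, y₁) = (16855, 1484);  16855² − 129·1484² = 1 ✓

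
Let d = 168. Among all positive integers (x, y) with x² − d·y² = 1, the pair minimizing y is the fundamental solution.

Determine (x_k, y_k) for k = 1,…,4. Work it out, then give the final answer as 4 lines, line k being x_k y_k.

√168 → a₀=12, period (1,24); ℓ=2 even so k=1
step 0: (12, 1)  from 12·(1,0) + (0,1)
step 1: (13, 1)  from 1·(12,1) + (1,0)
→ (13, 1).  Check: 13²=169, 168·1²=168, difference 1.
(13+1√168)^2 = 337 + 26√168
(13+1√168)^3 = 8749 + 675√168
(13+1√168)^4 = 227137 + 17524√168

13 1
337 26
8749 675
227137 17524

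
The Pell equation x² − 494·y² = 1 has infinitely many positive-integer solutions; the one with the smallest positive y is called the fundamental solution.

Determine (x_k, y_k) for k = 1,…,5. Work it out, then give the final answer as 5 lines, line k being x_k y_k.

[22; 4,2,2,1,2,1,2,2,4,44] for √494; ℓ=10 ⇒ convergent index 9
a_0=22:  p_0=22·1+0=22,  q_0=22·0+1=1
a_1=4:  p_1=4·22+1=89,  q_1=4·1+0=4
…
a_6=1:  p_6=1·1867+689=2556,  q_6=1·84+31=115
a_7=2:  p_7=2·2556+1867=6979,  q_7=2·115+84=314
a_8=2:  p_8=2·6979+2556=16514,  q_8=2·314+115=743
a_9=4:  p_9=4·16514+6979=73035,  q_9=4·743+314=3286
→ (73035, 3286).  Check: 73035²=5334111225, 494·3286²=5334111224, difference 1.
n=2: (73035,3286)∘(73035,3286) = (73035·73035+494·3286·3286, 73035·3286+3286·73035) = (10668222449,479986020)
n=3: (10668222449,479986020)∘(73035,3286) = (73035·10668222449+494·3286·479986020, 73035·479986020+3286·10668222449) = (1558307253052395,70111557938114)
n=4: (1558307253052395,70111557938114)∘(73035,3286) = (73035·1558307253052395+494·3286·70111557938114, 73035·70111557938114+3286·1558307253052395) = (227621940442695115201,10241195267540325960)
n=5: (227621940442695115201,10241195267540325960)∘(73035,3286) = (73035·227621940442695115201+494·3286·10241195267540325960, 73035·10241195267540325960+3286·227621940442695115201) = (33248736838906168224357675,1495931392659503855039086)

73035 3286
10668222449 479986020
1558307253052395 70111557938114
227621940442695115201 10241195267540325960
33248736838906168224357675 1495931392659503855039086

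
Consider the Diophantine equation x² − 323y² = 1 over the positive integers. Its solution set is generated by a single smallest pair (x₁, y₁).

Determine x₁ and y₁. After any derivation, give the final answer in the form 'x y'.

√323 = [17; 1,34, …], period ℓ=2 (even) → k=1
k=0  a_k=17  p_k/q_k = 17/1
k=1  a_k=1  p_k/q_k = 18/1
(x₁, y₁) = (18, 1);  18² − 323·1² = 1 ✓

18 1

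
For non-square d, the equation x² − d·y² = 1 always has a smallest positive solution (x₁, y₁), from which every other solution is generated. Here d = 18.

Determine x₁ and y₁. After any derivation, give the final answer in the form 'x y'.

17 4

√18 → a₀=4, period (4,8); ℓ=2 even so k=1
a_0=4:  p_0=4·1+0=4,  q_0=4·0+1=1
a_1=4:  p_1=4·4+1=17,  q_1=4·1+0=4
(x₁, y₁) = (17, 4);  17² − 18·4² = 1 ✓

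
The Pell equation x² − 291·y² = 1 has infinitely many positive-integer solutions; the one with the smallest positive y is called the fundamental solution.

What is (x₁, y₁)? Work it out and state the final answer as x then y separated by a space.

290 17

[17; 17,34] for √291; ℓ=2 ⇒ convergent index 1
k=0  a_k=17  p_k/q_k = 17/1
k=1  a_k=17  p_k/q_k = 290/17
→ (290, 17).  Check: 290²=84100, 291·17²=84099, difference 1.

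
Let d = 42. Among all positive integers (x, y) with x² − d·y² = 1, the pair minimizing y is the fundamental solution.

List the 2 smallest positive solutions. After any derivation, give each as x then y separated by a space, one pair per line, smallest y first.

13 2
337 52

d=42: √d = [6; 2,12] (ℓ=2, even), read p_1/q_1
a_0=6:  p_0=6·1+0=6,  q_0=6·0+1=1
a_1=2:  p_1=2·6+1=13,  q_1=2·1+0=2
→ (13, 2).  Check: 13²=169, 42·2²=168, difference 1.
(x_2, y_2) = (13·13 + 42·2·2, 13·2 + 2·13) = (337, 52)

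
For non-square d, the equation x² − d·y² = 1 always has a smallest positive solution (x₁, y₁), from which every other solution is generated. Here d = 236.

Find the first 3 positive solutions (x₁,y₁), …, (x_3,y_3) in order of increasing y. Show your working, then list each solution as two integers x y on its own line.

561799 36570
631236232801 41089978860
709255768702176199 46168618067101710

[15; 2,1,3,5,1,6,1,5,3,1,2,30] for √236; ℓ=12 ⇒ convergent index 11
step 0: (15, 1)  from 15·(1,0) + (0,1)
…
step 2: (46, 3)  from 1·(31,2) + (15,1)
step 3: (169, 11)  from 3·(46,3) + (31,2)
…
step 6: (7251, 472)  from 6·(1060,69) + (891,58)
step 7: (8311, 541)  from 1·(7251,472) + (1060,69)
step 8: (48806, 3177)  from 5·(8311,541) + (7251,472)
step 9: (154729, 10072)  from 3·(48806,3177) + (8311,541)
step 10: (203535, 13249)  from 1·(154729,10072) + (48806,3177)
step 11: (561799, 36570)  from 2·(203535,13249) + (154729,10072)
(x₁, y₁) = (561799, 36570);  561799² − 236·36570² = 1 ✓
n=2: (561799,36570)∘(561799,36570) = (561799·561799+236·36570·36570, 561799·36570+36570·561799) = (631236232801,41089978860)
n=3: (631236232801,41089978860)∘(561799,36570) = (561799·631236232801+236·36570·41089978860, 561799·41089978860+36570·631236232801) = (709255768702176199,46168618067101710)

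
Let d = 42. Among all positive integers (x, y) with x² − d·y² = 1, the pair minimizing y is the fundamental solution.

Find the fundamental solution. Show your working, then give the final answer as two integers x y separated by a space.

13 2

√42 = [6; 2,12, …], period ℓ=2 (even) → k=1
a_0=6:  p_0=6·1+0=6,  q_0=6·0+1=1
a_1=2:  p_1=2·6+1=13,  q_1=2·1+0=2
→ (13, 2).  Check: 13²=169, 42·2²=168, difference 1.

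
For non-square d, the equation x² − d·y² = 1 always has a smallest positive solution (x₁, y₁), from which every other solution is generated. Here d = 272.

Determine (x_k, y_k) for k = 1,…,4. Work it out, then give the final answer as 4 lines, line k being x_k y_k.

[16; 2,32] for √272; ℓ=2 ⇒ convergent index 1
k=0  a_k=16  p_k/q_k = 16/1
k=1  a_k=2  p_k/q_k = 33/2
→ (33, 2).  Check: 33²=1089, 272·2²=1088, difference 1.
k=2:  x_2 = 33·33+272·2·2 = 2177,  y_2 = 33·2+2·33 = 132
k=3:  x_3 = 33·2177+272·2·132 = 143649,  y_3 = 33·132+2·2177 = 8710
k=4:  x_4 = 33·143649+272·2·8710 = 9478657,  y_4 = 33·8710+2·143649 = 574728

33 2
2177 132
143649 8710
9478657 574728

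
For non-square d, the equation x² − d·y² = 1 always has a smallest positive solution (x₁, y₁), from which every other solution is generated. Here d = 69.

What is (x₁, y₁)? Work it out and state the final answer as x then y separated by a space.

7775 936

[8; 3,3,1,4,1,3,3,16] for √69; ℓ=8 ⇒ convergent index 7
k=0  a_k=8  p_k/q_k = 8/1
k=1  a_k=3  p_k/q_k = 25/3
k=2  a_k=3  p_k/q_k = 83/10
…
k=4  a_k=4  p_k/q_k = 515/62
k=5  a_k=1  p_k/q_k = 623/75
k=6  a_k=3  p_k/q_k = 2384/287
k=7  a_k=3  p_k/q_k = 7775/936
→ (7775, 936).  Check: 7775²=60450625, 69·936²=60450624, difference 1.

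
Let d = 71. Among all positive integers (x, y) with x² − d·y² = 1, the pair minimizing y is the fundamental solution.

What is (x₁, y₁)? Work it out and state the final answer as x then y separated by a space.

3480 413

d=71: √d = [8; 2,2,1,7,1,2,2,16] (ℓ=8, even), read p_7/q_7
i=0: a=8 ⇒ p=8, q=1
…
i=4: a=7 ⇒ p=455, q=54
…
i=6: a=2 ⇒ p=1483, q=176
i=7: a=2 ⇒ p=3480, q=413
fundamental: x₁=3480, y₁=413  (since 12110400 − 71·170569 = 1)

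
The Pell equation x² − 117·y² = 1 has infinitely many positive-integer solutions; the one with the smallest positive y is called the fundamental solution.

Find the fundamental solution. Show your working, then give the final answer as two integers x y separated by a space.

√117 → a₀=10, period (1,4,2,4,1,20); ℓ=6 even so k=5
i=0: a=10 ⇒ p=10, q=1
i=1: a=1 ⇒ p=11, q=1
…
i=3: a=2 ⇒ p=119, q=11
i=4: a=4 ⇒ p=530, q=49
i=5: a=1 ⇒ p=649, q=60
→ (649, 60).  Check: 649²=421201, 117·60²=421200, difference 1.

649 60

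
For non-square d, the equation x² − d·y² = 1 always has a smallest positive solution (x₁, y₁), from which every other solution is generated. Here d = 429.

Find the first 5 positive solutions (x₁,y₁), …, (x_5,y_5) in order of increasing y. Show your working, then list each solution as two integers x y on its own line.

1524095 73584
4645731138049 224298012960
14161071197688057215 683702960124468816
43165635614076113391052801 2084056526021580302230080
131577058822456507006275549422975 6352600262053037158494583086384

d=429: √d = [20; 1,2,2,9,1,12,1,9,2,2,1,40] (ℓ=12, even), read p_11/q_11
a_0=20:  p_0=20·1+0=20,  q_0=20·0+1=1
…
a_2=2:  p_2=2·21+20=62,  q_2=2·1+1=3
a_3=2:  p_3=2·62+21=145,  q_3=2·3+1=7
a_4=9:  p_4=9·145+62=1367,  q_4=9·7+3=66
a_5=1:  p_5=1·1367+145=1512,  q_5=1·66+7=73
a_6=12:  p_6=12·1512+1367=19511,  q_6=12·73+66=942
a_7=1:  p_7=1·19511+1512=21023,  q_7=1·942+73=1015
a_8=9:  p_8=9·21023+19511=208718,  q_8=9·1015+942=10077
a_9=2:  p_9=2·208718+21023=438459,  q_9=2·10077+1015=21169
a_10=2:  p_10=2·438459+208718=1085636,  q_10=2·21169+10077=52415
a_11=1:  p_11=1·1085636+438459=1524095,  q_11=1·52415+21169=73584
→ (1524095, 73584).  Check: 1524095²=2322865569025, 429·73584²=2322865569024, difference 1.
k=2:  x_2 = 1524095·1524095+429·73584·73584 = 4645731138049,  y_2 = 1524095·73584+73584·1524095 = 224298012960
k=3:  x_3 = 1524095·4645731138049+429·73584·224298012960 = 14161071197688057215,  y_3 = 1524095·224298012960+73584·4645731138049 = 683702960124468816
k=4:  x_4 = 1524095·14161071197688057215+429·73584·683702960124468816 = 43165635614076113391052801,  y_4 = 1524095·683702960124468816+73584·14161071197688057215 = 2084056526021580302230080
k=5:  x_5 = 1524095·43165635614076113391052801+429·73584·2084056526021580302230080 = 131577058822456507006275549422975,  y_5 = 1524095·2084056526021580302230080+73584·43165635614076113391052801 = 6352600262053037158494583086384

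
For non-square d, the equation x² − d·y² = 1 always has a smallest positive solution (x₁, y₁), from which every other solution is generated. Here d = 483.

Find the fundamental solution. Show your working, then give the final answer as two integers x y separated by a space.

√483 → a₀=21, period (1,42); ℓ=2 even so k=1
i=0: a=21 ⇒ p=21, q=1
i=1: a=1 ⇒ p=22, q=1
fundamental: x₁=22, y₁=1  (since 484 − 483·1 = 1)

22 1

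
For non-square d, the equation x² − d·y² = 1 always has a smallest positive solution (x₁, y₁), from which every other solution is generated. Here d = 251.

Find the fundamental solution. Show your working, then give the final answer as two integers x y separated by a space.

3674890 231957

√251 → a₀=15, period (1,5,2,1,2,…,5,1,30); ℓ=14 even so k=13
step 0: (15, 1)  from 15·(1,0) + (0,1)
…
step 2: (95, 6)  from 5·(16,1) + (15,1)
…
step 6: (1917, 121)  from 2·(808,51) + (301,19)
…
step 10: (212692, 13425)  from 1·(151649,9572) + (61043,3853)
step 11: (577033, 36422)  from 2·(212692,13425) + (151649,9572)
step 12: (3097857, 195535)  from 5·(577033,36422) + (212692,13425)
step 13: (3674890, 231957)  from 1·(3097857,195535) + (577033,36422)
→ (3674890, 231957).  Check: 3674890²=13504816512100, 251·231957²=13504816512099, difference 1.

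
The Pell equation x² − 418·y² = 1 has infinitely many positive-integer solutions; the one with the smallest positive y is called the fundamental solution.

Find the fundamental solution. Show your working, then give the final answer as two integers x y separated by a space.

33857 1656

d=418: √d = [20; 2,4,20,4,2,40] (ℓ=6, even), read p_5/q_5
k=0  a_k=20  p_k/q_k = 20/1
…
k=2  a_k=4  p_k/q_k = 184/9
k=3  a_k=20  p_k/q_k = 3721/182
k=4  a_k=4  p_k/q_k = 15068/737
k=5  a_k=2  p_k/q_k = 33857/1656
fundamental: x₁=33857, y₁=1656  (since 1146296449 − 418·2742336 = 1)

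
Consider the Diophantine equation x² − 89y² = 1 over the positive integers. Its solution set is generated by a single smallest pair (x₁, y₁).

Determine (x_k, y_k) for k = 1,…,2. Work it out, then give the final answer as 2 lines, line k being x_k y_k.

√89 = [9; 2,3,3,2,18, …], period ℓ=5 (odd) → k=9
i=0: a=9 ⇒ p=9, q=1
…
i=2: a=3 ⇒ p=66, q=7
…
i=5: a=18 ⇒ p=9217, q=977
…
i=8: a=3 ⇒ p=216991, q=23001
i=9: a=2 ⇒ p=500001, q=53000
(x₁, y₁) = (500001, 53000);  500001² − 89·53000² = 1 ✓
n=2: (500001,53000)∘(500001,53000) = (500001·500001+89·53000·53000, 500001·53000+53000·500001) = (500002000001,53000106000)

500001 53000
500002000001 53000106000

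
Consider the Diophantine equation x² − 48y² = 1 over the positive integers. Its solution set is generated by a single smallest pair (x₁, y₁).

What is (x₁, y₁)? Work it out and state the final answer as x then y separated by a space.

7 1

√48 → a₀=6, period (1,12); ℓ=2 even so k=1
step 0: (6, 1)  from 6·(1,0) + (0,1)
step 1: (7, 1)  from 1·(6,1) + (1,0)
→ (7, 1).  Check: 7²=49, 48·1²=48, difference 1.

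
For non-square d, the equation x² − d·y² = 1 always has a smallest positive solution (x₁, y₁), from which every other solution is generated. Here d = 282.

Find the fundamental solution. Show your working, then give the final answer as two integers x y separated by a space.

[16; 1,3,1,4,1,3,1,32] for √282; ℓ=8 ⇒ convergent index 7
i=0: a=16 ⇒ p=16, q=1
i=1: a=1 ⇒ p=17, q=1
i=2: a=3 ⇒ p=67, q=4
i=3: a=1 ⇒ p=84, q=5
i=4: a=4 ⇒ p=403, q=24
…
i=6: a=3 ⇒ p=1864, q=111
i=7: a=1 ⇒ p=2351, q=140
(x₁, y₁) = (2351, 140);  2351² − 282·140² = 1 ✓

2351 140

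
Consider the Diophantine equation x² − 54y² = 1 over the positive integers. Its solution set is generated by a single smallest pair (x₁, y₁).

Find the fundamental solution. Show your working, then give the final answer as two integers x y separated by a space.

√54 → a₀=7, period (2,1,6,1,2,14); ℓ=6 even so k=5
i=0: a=7 ⇒ p=7, q=1
…
i=4: a=1 ⇒ p=169, q=23
i=5: a=2 ⇒ p=485, q=66
→ (485, 66).  Check: 485²=235225, 54·66²=235224, difference 1.

485 66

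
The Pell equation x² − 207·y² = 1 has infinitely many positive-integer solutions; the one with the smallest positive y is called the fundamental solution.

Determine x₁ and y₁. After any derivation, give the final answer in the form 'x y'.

1151 80

d=207: √d = [14; 2,1,1,2,1,1,2,28] (ℓ=8, even), read p_7/q_7
k=0  a_k=14  p_k/q_k = 14/1
…
k=6  a_k=1  p_k/q_k = 446/31
k=7  a_k=2  p_k/q_k = 1151/80
(x₁, y₁) = (1151, 80);  1151² − 207·80² = 1 ✓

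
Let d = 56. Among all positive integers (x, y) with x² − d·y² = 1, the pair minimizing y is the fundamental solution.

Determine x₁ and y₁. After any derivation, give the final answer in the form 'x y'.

15 2

[7; 2,14] for √56; ℓ=2 ⇒ convergent index 1
a_0=7:  p_0=7·1+0=7,  q_0=7·0+1=1
a_1=2:  p_1=2·7+1=15,  q_1=2·1+0=2
fundamental: x₁=15, y₁=2  (since 225 − 56·4 = 1)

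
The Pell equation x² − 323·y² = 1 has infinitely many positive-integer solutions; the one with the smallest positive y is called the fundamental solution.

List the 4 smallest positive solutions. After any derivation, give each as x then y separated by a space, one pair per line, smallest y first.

18 1
647 36
23274 1295
837217 46584

d=323: √d = [17; 1,34] (ℓ=2, even), read p_1/q_1
step 0: (17, 1)  from 17·(1,0) + (0,1)
step 1: (18, 1)  from 1·(17,1) + (1,0)
(x₁, y₁) = (18, 1);  18² − 323·1² = 1 ✓
(x_2, y_2) = (18·18 + 323·1·1, 18·1 + 1·18) = (647, 36)
(x_3, y_3) = (18·647 + 323·1·36, 18·36 + 1·647) = (23274, 1295)
(x_4, y_4) = (18·23274 + 323·1·1295, 18·1295 + 1·23274) = (837217, 46584)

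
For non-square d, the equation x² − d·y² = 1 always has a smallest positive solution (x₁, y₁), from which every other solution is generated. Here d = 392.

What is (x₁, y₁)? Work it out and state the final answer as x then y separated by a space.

99 5

√392 → a₀=19, period (1,3,1,38); ℓ=4 even so k=3
i=0: a=19 ⇒ p=19, q=1
…
i=2: a=3 ⇒ p=79, q=4
i=3: a=1 ⇒ p=99, q=5
(x₁, y₁) = (99, 5);  99² − 392·5² = 1 ✓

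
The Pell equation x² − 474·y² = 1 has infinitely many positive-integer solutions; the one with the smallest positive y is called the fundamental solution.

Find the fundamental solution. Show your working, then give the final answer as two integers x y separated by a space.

193549 8890

√474 → a₀=21, period (1,3,2,1,1,…,3,1,42); ℓ=14 even so k=13
i=0: a=21 ⇒ p=21, q=1
…
i=3: a=2 ⇒ p=196, q=9
…
i=7: a=6 ⇒ p=5051, q=232
…
i=9: a=1 ⇒ p=10864, q=499
i=10: a=1 ⇒ p=16677, q=766
i=11: a=2 ⇒ p=44218, q=2031
i=12: a=3 ⇒ p=149331, q=6859
i=13: a=1 ⇒ p=193549, q=8890
(x₁, y₁) = (193549, 8890);  193549² − 474·8890² = 1 ✓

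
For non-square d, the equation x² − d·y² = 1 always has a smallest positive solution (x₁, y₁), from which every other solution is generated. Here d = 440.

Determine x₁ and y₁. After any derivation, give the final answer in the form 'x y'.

√440 → a₀=20, period (1,40); ℓ=2 even so k=1
k=0  a_k=20  p_k/q_k = 20/1
k=1  a_k=1  p_k/q_k = 21/1
(x₁, y₁) = (21, 1);  21² − 440·1² = 1 ✓

21 1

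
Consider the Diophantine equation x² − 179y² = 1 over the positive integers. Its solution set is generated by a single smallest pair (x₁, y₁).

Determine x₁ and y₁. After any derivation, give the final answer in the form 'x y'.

√179 = [13; 2,1,1,1,3,…,1,2,26, …], period ℓ=14 (even) → k=13
i=0: a=13 ⇒ p=13, q=1
i=1: a=2 ⇒ p=27, q=2
…
i=4: a=1 ⇒ p=107, q=8
…
i=6: a=5 ⇒ p=2047, q=153
i=7: a=13 ⇒ p=26999, q=2018
i=8: a=5 ⇒ p=137042, q=10243
…
i=11: a=1 ⇒ p=1013292, q=75737
i=12: a=1 ⇒ p=1588459, q=118727
i=13: a=2 ⇒ p=4190210, q=313191
(x₁, y₁) = (4190210, 313191);  4190210² − 179·313191² = 1 ✓

4190210 313191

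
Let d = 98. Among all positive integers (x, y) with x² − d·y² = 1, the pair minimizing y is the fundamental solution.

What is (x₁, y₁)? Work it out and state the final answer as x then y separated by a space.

99 10

d=98: √d = [9; 1,8,1,18] (ℓ=4, even), read p_3/q_3
k=0  a_k=9  p_k/q_k = 9/1
…
k=2  a_k=8  p_k/q_k = 89/9
k=3  a_k=1  p_k/q_k = 99/10
(x₁, y₁) = (99, 10);  99² − 98·10² = 1 ✓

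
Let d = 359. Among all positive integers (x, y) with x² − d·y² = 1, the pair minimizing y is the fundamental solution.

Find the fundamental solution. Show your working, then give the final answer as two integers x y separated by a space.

360 19

d=359: √d = [18; 1,17,1,36] (ℓ=4, even), read p_3/q_3
i=0: a=18 ⇒ p=18, q=1
…
i=2: a=17 ⇒ p=341, q=18
i=3: a=1 ⇒ p=360, q=19
→ (360, 19).  Check: 360²=129600, 359·19²=129599, difference 1.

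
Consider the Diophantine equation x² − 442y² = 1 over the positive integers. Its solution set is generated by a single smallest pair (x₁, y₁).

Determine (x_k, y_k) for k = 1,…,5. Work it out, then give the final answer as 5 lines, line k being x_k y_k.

883 42
1559377 74172
2753858899 130987710
4863313256257 231324221688
8588608456690963 408518444513298

√442 = [21; 42, …], period ℓ=1 (odd) → k=1
a_0=21:  p_0=21·1+0=21,  q_0=21·0+1=1
a_1=42:  p_1=42·21+1=883,  q_1=42·1+0=42
→ (883, 42).  Check: 883²=779689, 442·42²=779688, difference 1.
(883+42√442)^2 = 1559377 + 74172√442
(883+42√442)^3 = 2753858899 + 130987710√442
(883+42√442)^4 = 4863313256257 + 231324221688√442
(883+42√442)^5 = 8588608456690963 + 408518444513298√442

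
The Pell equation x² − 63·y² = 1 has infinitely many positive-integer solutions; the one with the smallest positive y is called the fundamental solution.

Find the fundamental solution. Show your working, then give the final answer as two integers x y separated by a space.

8 1

√63 → a₀=7, period (1,14); ℓ=2 even so k=1
i=0: a=7 ⇒ p=7, q=1
i=1: a=1 ⇒ p=8, q=1
(x₁, y₁) = (8, 1);  8² − 63·1² = 1 ✓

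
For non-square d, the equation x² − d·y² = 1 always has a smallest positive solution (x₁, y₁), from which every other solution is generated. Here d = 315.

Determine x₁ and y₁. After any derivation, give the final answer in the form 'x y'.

√315 = [17; 1,2,1,34, …], period ℓ=4 (even) → k=3
a_0=17:  p_0=17·1+0=17,  q_0=17·0+1=1
…
a_2=2:  p_2=2·18+17=53,  q_2=2·1+1=3
a_3=1:  p_3=1·53+18=71,  q_3=1·3+1=4
→ (71, 4).  Check: 71²=5041, 315·4²=5040, difference 1.

71 4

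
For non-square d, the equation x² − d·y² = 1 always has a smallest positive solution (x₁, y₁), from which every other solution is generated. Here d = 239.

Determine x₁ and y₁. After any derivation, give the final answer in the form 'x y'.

[15; 2,5,1,2,4,15,4,2,1,5,2,30] for √239; ℓ=12 ⇒ convergent index 11
i=0: a=15 ⇒ p=15, q=1
…
i=2: a=5 ⇒ p=170, q=11
…
i=4: a=2 ⇒ p=572, q=37
…
i=7: a=4 ⇒ p=154117, q=9969
i=8: a=2 ⇒ p=346141, q=22390
…
i=10: a=5 ⇒ p=2847431, q=184185
i=11: a=2 ⇒ p=6195120, q=400729
→ (6195120, 400729).  Check: 6195120²=38379511814400, 239·400729²=38379511814399, difference 1.

6195120 400729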